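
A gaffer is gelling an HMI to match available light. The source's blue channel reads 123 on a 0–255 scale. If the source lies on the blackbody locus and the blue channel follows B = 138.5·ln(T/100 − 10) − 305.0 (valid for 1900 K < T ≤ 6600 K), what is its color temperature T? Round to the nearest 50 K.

ln(t − 10) = (123 + 305.0) / 138.5 = 3.0903.
t − 10 = e^3.0903 = 21.983, so t = 31.983.
T = 100·t = 3198 K → 3200 K to the nearest 50 K.

3200 K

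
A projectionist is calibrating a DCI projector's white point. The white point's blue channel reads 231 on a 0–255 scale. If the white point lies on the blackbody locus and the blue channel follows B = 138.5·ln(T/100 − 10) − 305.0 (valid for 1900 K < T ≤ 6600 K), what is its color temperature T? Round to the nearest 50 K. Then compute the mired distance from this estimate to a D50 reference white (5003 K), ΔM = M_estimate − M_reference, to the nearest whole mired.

ln(t − 10) = (231 + 305.0) / 138.5 = 3.8700.
t − 10 = e^3.8700 = 47.944, so t = 57.944.
T = 100·t = 5794 K → 5800 K to the nearest 50 K.
M_estimate = 10⁶/5800 = 172.41; M_reference = 10⁶/5003 = 199.88.
ΔM = 172.41 − 199.88 = -27.47 → -27 mireds.

-27 mireds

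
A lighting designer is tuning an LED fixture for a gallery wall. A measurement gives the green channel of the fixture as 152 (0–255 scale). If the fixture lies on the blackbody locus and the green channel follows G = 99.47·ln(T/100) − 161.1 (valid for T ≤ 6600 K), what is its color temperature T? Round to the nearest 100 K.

ln t = (152 + 161.1) / 99.47 = 3.1477.
t = e^3.1477 = 23.282.
T = 100·t = 2328 K → 2300 K to the nearest 100 K.

2300 K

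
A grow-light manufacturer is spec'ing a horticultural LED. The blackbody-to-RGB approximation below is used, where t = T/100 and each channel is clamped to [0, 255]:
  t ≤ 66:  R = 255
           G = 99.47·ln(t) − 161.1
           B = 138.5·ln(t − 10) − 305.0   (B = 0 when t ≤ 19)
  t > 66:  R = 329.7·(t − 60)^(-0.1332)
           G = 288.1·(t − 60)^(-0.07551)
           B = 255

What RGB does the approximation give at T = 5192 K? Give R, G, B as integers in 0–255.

t = 5192/100 = 51.92; the t ≤ 66 branch applies.
R = 255 by definition for t ≤ 66.
G = 99.47·ln 51.92 − 161.1 = 99.47·3.9497 − 161.1 = 231.777.
B = 138.5·ln(51.92 − 10) − 305.0 = 138.5·ln 41.92 − 305.0 = 138.5·3.7358 − 305.0 = 212.403.
Rounded: (255, 232, 212).

R=255, G=232, B=212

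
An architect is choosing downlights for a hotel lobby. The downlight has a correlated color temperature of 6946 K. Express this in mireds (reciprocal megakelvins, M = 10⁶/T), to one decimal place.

144.0 mireds

M = 10⁶ / 6946 = 143.968 → 144.0 mireds.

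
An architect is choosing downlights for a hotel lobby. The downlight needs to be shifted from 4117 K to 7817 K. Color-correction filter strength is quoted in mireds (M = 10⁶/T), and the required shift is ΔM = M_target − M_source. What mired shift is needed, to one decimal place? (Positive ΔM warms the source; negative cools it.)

-115.0 mireds

M_source = 10⁶/4117 = 242.895; M_target = 10⁶/7817 = 127.926.
ΔM = 127.926 − 242.895 = -114.969 → -115.0 mireds, a cooling shift.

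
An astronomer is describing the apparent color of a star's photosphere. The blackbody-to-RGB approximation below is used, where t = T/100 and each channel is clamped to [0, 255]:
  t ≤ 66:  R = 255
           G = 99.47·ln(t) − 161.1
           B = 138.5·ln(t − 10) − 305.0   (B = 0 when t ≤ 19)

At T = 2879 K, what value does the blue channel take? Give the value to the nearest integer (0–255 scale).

t = 2879/100 = 28.79; the t ≤ 66 branch applies.
B = 138.5·ln(28.79 − 10) − 305.0 = 138.5·ln 18.79 − 305.0 = 138.5·2.9333 − 305.0 = 101.265.
Rounded: 101.

101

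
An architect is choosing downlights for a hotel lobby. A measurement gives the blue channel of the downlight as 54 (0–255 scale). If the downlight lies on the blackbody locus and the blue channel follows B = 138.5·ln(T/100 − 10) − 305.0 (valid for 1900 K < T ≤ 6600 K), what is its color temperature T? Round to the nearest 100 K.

ln(t − 10) = (54 + 305.0) / 138.5 = 2.5921.
t − 10 = e^2.5921 = 13.357, so t = 23.357.
T = 100·t = 2336 K → 2300 K to the nearest 100 K.

2300 K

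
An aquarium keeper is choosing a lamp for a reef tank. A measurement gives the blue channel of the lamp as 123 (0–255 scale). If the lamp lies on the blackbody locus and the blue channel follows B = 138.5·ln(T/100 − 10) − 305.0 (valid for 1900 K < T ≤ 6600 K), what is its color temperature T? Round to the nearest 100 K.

ln(t − 10) = (123 + 305.0) / 138.5 = 3.0903.
t − 10 = e^3.0903 = 21.983, so t = 31.983.
T = 100·t = 3198 K → 3200 K to the nearest 100 K.

3200 K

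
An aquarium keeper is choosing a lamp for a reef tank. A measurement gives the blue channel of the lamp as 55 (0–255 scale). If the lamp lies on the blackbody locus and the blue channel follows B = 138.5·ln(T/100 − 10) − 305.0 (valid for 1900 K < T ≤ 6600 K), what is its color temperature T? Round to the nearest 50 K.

2350 K

ln(t − 10) = (55 + 305.0) / 138.5 = 2.5993.
t − 10 = e^2.5993 = 13.454, so t = 23.454.
T = 100·t = 2345 K → 2350 K to the nearest 50 K.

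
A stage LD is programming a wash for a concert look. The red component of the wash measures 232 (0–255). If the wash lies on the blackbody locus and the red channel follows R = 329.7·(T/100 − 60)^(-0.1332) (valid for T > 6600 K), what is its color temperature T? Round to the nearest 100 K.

7400 K

(t − 60)^(-0.1332) = 232/329.7 = 0.70367.
t − 60 = 0.70367^(1/-0.1332) = 0.70367^(-7.508) = 13.992, so t = 73.992.
T = 100·t = 7399 K → 7400 K to the nearest 100 K.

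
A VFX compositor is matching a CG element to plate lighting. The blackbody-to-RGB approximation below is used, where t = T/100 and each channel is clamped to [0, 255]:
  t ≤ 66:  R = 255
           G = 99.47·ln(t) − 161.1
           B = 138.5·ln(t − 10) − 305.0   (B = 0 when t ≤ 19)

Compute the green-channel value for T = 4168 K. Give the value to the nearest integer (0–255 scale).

t = 4168/100 = 41.68; the t ≤ 66 branch applies.
G = 99.47·ln 41.68 − 161.1 = 99.47·3.7300 − 161.1 = 209.925.
Rounded: 210.

210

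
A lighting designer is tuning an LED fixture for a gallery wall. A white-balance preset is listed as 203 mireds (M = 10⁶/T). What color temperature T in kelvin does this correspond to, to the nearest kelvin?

T = 10⁶ / 203 = 4926.11 K → 4926 K.

4926 K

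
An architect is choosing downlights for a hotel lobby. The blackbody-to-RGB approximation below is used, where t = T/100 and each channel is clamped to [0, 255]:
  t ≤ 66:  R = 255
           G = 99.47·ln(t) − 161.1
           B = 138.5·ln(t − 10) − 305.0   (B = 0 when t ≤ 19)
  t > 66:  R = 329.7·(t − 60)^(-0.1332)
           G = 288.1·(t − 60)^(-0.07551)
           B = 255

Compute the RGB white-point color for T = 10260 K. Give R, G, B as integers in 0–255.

t = 10260/100 = 102.6; the t > 66 branch applies.
R = 329.7·(102.6 − 60)^(-0.1332) = 329.7·42.6^(-0.1332) = 329.7·0.60668 = 200.024.
G = 288.1·(102.6 − 60)^(-0.07551) = 288.1·42.6^(-0.07551) = 288.1·0.75329 = 217.023.
B = 255 by definition for t > 66.
Rounded: (200, 217, 255).

R=200, G=217, B=255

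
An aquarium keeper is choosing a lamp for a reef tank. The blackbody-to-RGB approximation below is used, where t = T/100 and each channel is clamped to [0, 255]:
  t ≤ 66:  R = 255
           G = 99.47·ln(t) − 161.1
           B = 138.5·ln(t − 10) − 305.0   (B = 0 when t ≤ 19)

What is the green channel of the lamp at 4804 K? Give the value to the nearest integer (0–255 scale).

t = 4804/100 = 48.04; the t ≤ 66 branch applies.
G = 99.47·ln 48.04 − 161.1 = 99.47·3.8720 − 161.1 = 224.051.
Rounded: 224.

224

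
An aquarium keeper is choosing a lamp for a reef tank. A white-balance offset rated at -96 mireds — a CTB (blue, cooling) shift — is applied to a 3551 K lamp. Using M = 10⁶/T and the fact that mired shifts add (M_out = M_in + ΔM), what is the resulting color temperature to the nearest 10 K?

5390 K

M_in = 10⁶/3551 = 281.61 mireds.
M_out = 281.61 + (-96) = 185.61 mireds.
T_out = 10⁶/185.61 = 5387.6 K → 5390 K.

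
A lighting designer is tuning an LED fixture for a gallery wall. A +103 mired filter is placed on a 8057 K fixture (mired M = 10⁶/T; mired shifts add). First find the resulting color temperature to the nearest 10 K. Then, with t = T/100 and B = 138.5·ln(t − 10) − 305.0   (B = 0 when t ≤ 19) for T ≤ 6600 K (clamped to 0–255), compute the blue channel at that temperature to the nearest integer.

M_in = 10⁶/8057 = 124.12; M_out = 124.12 + (+103) = 227.12.
T_out = 10⁶/227.12 = 4403.0 K → 4400 K; t = 44.
B = 138.5·ln(44 − 10) − 305.0 = 138.5·ln 34 − 305.0 = 138.5·3.5264 − 305.0 = 183.401.
Rounded: 183.

183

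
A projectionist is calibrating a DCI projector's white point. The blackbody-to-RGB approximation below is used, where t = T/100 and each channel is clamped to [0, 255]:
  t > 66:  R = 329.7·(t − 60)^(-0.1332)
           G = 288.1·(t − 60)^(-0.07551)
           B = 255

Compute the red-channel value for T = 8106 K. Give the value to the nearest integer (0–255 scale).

t = 8106/100 = 81.06; the t > 66 branch applies.
R = 329.7·(81.06 − 60)^(-0.1332) = 329.7·21.06^(-0.1332) = 329.7·0.66637 = 219.702.
Rounded: 220.

220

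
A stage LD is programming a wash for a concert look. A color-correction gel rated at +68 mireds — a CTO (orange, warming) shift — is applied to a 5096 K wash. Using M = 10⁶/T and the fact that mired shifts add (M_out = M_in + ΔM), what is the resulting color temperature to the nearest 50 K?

3800 K

M_in = 10⁶/5096 = 196.23 mireds.
M_out = 196.23 + (+68) = 264.23 mireds.
T_out = 10⁶/264.23 = 3784.5 K → 3800 K.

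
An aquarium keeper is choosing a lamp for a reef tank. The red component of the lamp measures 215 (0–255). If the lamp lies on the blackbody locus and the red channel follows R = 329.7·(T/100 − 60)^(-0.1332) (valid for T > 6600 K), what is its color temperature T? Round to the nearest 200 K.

(t − 60)^(-0.1332) = 215/329.7 = 0.65211.
t − 60 = 0.65211^(1/-0.1332) = 0.65211^(-7.508) = 24.774, so t = 84.774.
T = 100·t = 8477 K → 8400 K to the nearest 200 K.

8400 K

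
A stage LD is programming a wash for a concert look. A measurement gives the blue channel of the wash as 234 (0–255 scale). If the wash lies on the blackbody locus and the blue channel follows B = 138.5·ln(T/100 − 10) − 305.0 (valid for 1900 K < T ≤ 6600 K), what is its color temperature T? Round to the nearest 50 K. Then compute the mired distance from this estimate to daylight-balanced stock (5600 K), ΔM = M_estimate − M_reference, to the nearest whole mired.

ln(t − 10) = (234 + 305.0) / 138.5 = 3.8917.
t − 10 = e^3.8917 = 48.994, so t = 58.994.
T = 100·t = 5899 K → 5900 K to the nearest 50 K.
M_estimate = 10⁶/5900 = 169.49; M_reference = 10⁶/5600 = 178.57.
ΔM = 169.49 − 178.57 = -9.08 → -9 mireds.

-9 mireds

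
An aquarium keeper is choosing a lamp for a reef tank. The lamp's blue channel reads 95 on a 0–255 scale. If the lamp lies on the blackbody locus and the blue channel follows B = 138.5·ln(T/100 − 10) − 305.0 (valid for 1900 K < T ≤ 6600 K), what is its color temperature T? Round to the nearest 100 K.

2800 K

ln(t − 10) = (95 + 305.0) / 138.5 = 2.8881.
t − 10 = e^2.8881 = 17.959, so t = 27.959.
T = 100·t = 2796 K → 2800 K to the nearest 100 K.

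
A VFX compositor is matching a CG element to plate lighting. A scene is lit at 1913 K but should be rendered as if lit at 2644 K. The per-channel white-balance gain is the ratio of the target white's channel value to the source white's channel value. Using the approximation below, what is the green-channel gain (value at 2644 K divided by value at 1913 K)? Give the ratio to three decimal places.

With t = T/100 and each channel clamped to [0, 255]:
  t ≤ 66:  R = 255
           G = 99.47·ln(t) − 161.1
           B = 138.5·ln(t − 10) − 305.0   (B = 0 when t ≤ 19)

1.243

At 1913 K (t = 19.13):
  G = 99.47·ln 19.13 − 161.1 = 99.47·2.9513 − 161.1 = 132.462.
At 2644 K (t = 26.44):
  G = 99.47·ln 26.44 − 161.1 = 99.47·3.2749 − 161.1 = 164.652.
Gain = 164.652 / 132.462 = 1.2430 → 1.243.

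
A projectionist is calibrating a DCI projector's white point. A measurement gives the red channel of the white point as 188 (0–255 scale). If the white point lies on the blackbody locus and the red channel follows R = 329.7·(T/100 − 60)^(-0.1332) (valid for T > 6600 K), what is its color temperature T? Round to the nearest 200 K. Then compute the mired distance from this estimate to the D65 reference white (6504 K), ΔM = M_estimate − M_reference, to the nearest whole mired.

-76 mireds

(t − 60)^(-0.1332) = 188/329.7 = 0.57022.
t − 60 = 0.57022^(1/-0.1332) = 0.57022^(-7.508) = 67.848, so t = 127.848.
T = 100·t = 12785 K → 12800 K to the nearest 200 K.
M_estimate = 10⁶/12800 = 78.12; M_reference = 10⁶/6504 = 153.75.
ΔM = 78.12 − 153.75 = -75.63 → -76 mireds.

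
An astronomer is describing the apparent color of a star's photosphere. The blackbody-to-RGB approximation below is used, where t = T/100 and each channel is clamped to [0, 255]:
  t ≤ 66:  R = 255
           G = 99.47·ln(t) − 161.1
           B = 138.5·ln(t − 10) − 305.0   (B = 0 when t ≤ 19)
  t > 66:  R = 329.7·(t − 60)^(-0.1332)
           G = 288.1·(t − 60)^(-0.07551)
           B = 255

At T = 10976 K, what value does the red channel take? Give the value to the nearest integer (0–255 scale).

196

t = 10976/100 = 109.76; the t > 66 branch applies.
R = 329.7·(109.76 − 60)^(-0.1332) = 329.7·49.76^(-0.1332) = 329.7·0.59426 = 195.927.
Rounded: 196.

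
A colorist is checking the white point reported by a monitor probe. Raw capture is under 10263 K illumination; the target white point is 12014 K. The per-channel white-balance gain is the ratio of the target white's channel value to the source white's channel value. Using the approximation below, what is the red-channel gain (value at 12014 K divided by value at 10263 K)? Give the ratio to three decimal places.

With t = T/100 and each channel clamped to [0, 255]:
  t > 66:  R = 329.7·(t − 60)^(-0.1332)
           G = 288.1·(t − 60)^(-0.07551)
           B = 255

At 10263 K (t = 102.63):
  R = 329.7·(102.63 − 60)^(-0.1332) = 329.7·42.63^(-0.1332) = 329.7·0.60663 = 200.005.
At 12014 K (t = 120.14):
  R = 329.7·(120.14 − 60)^(-0.1332) = 329.7·60.14^(-0.1332) = 329.7·0.57945 = 191.044.
Gain = 191.044 / 200.005 = 0.9552 → 0.955.

0.955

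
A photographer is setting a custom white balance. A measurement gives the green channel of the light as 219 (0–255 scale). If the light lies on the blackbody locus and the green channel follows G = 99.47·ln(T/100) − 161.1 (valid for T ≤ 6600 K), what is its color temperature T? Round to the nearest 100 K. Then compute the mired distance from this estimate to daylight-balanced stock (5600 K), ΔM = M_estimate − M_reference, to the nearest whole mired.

ln t = (219 + 161.1) / 99.47 = 3.8213.
t = e^3.8213 = 45.661.
T = 100·t = 4566 K → 4600 K to the nearest 100 K.
M_estimate = 10⁶/4600 = 217.39; M_reference = 10⁶/5600 = 178.57.
ΔM = 217.39 − 178.57 = 38.82 → +39 mireds.

+39 mireds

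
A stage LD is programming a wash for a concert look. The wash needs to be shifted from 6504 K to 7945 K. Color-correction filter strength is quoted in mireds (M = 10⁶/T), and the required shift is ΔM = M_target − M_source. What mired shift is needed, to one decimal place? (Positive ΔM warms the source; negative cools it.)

-27.9 mireds

M_source = 10⁶/6504 = 153.752; M_target = 10⁶/7945 = 125.865.
ΔM = 125.865 − 153.752 = -27.886 → -27.9 mireds, a cooling shift.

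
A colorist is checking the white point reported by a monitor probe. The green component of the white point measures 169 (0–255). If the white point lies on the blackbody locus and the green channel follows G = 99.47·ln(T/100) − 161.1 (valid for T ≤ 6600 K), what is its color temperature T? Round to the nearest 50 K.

2750 K

ln t = (169 + 161.1) / 99.47 = 3.3186.
t = e^3.3186 = 27.621.
T = 100·t = 2762 K → 2750 K to the nearest 50 K.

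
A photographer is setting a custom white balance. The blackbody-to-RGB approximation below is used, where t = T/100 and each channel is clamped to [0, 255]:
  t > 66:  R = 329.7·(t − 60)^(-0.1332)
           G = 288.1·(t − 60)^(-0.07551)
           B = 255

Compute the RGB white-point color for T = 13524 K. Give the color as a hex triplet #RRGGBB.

t = 13524/100 = 135.24; the t > 66 branch applies.
R = 329.7·(135.24 − 60)^(-0.1332) = 329.7·75.24^(-0.1332) = 329.7·0.56242 = 185.428.
G = 288.1·(135.24 − 60)^(-0.07551) = 288.1·75.24^(-0.07551) = 288.1·0.72162 = 207.899.
B = 255 by definition for t > 66.
Rounded: (185, 208, 255).
In hex: #B9D0FF.

#B9D0FF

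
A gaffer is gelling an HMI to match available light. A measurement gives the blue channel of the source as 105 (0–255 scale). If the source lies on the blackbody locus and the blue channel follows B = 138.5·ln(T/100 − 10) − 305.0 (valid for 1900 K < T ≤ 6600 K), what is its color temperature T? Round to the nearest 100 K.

2900 K

ln(t − 10) = (105 + 305.0) / 138.5 = 2.9603.
t − 10 = e^2.9603 = 19.304, so t = 29.304.
T = 100·t = 2930 K → 2900 K to the nearest 100 K.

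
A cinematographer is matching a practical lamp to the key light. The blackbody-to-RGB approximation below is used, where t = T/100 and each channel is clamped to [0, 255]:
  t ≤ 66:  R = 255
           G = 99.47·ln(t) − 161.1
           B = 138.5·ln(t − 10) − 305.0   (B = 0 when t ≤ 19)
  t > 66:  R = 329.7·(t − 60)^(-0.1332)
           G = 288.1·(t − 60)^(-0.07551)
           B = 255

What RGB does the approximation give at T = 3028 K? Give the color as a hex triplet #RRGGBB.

#FFB270

t = 3028/100 = 30.28; the t ≤ 66 branch applies.
R = 255 by definition for t ≤ 66.
G = 99.47·ln 30.28 − 161.1 = 99.47·3.4105 − 161.1 = 178.141.
B = 138.5·ln(30.28 − 10) − 305.0 = 138.5·ln 20.28 − 305.0 = 138.5·3.0096 − 305.0 = 111.834.
Rounded: (255, 178, 112).
In hex: #FFB270.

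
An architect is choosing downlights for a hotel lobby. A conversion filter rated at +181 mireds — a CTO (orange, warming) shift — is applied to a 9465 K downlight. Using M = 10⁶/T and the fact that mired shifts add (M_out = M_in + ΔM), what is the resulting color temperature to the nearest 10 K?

3490 K

M_in = 10⁶/9465 = 105.65 mireds.
M_out = 105.65 + (+181) = 286.65 mireds.
T_out = 10⁶/286.65 = 3488.5 K → 3490 K.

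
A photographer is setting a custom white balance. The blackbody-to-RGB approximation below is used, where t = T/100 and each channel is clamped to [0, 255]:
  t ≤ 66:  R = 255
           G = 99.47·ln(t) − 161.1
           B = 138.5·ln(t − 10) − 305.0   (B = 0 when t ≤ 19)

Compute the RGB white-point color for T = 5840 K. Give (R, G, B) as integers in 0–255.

t = 5840/100 = 58.4; the t ≤ 66 branch applies.
R = 255 by definition for t ≤ 66.
G = 99.47·ln 58.4 − 161.1 = 99.47·4.0673 − 161.1 = 243.476.
B = 138.5·ln(58.4 − 10) − 305.0 = 138.5·ln 48.4 − 305.0 = 138.5·3.8795 − 305.0 = 232.311.
Rounded: (255, 243, 232).

(255, 243, 232)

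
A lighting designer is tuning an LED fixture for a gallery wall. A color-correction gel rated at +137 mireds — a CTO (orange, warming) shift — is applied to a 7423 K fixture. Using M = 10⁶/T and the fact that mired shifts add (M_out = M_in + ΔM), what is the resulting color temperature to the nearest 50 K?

3700 K

M_in = 10⁶/7423 = 134.72 mireds.
M_out = 134.72 + (+137) = 271.72 mireds.
T_out = 10⁶/271.72 = 3680.3 K → 3700 K.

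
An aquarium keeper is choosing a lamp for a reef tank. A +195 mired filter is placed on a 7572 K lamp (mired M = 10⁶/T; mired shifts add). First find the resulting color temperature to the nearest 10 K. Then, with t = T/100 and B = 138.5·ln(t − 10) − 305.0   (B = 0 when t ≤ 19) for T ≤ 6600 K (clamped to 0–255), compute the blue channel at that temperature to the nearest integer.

M_in = 10⁶/7572 = 132.07; M_out = 132.07 + (+195) = 327.07.
T_out = 10⁶/327.07 = 3057.5 K → 3060 K; t = 30.6.
B = 138.5·ln(30.6 − 10) − 305.0 = 138.5·ln 20.6 − 305.0 = 138.5·3.0253 − 305.0 = 114.003.
Rounded: 114.

114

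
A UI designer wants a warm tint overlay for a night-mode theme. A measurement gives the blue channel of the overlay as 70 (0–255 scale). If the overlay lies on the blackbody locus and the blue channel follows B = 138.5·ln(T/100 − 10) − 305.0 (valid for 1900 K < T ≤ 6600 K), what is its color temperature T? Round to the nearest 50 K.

2500 K

ln(t − 10) = (70 + 305.0) / 138.5 = 2.7076.
t − 10 = e^2.7076 = 14.993, so t = 24.993.
T = 100·t = 2499 K → 2500 K to the nearest 50 K.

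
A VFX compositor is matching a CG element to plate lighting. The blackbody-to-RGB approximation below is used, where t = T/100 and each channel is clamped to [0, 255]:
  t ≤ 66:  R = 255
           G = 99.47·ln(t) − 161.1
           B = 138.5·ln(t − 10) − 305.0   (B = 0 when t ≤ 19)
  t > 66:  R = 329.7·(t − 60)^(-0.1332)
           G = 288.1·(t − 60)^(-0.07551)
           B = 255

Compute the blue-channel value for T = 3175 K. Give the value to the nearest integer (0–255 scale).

t = 3175/100 = 31.75; the t ≤ 66 branch applies.
B = 138.5·ln(31.75 − 10) − 305.0 = 138.5·ln 21.75 − 305.0 = 138.5·3.0796 − 305.0 = 121.527.
Rounded: 122.

122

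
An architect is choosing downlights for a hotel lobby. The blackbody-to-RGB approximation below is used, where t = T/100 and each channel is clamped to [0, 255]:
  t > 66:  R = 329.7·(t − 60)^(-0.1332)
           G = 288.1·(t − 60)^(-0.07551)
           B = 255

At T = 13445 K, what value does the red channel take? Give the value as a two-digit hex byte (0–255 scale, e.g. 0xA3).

t = 13445/100 = 134.45; the t > 66 branch applies.
R = 329.7·(134.45 − 60)^(-0.1332) = 329.7·74.45^(-0.1332) = 329.7·0.56321 = 185.689.
Rounded: 186; in hex, 0xBA.

0xBA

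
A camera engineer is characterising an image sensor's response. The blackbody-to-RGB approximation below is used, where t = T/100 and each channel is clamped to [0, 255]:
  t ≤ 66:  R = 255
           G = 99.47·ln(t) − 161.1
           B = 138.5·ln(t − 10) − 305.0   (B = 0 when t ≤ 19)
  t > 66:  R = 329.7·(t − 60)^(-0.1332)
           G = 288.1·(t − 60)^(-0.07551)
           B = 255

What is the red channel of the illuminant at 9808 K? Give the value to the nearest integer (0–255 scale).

203

t = 9808/100 = 98.08; the t > 66 branch applies.
R = 329.7·(98.08 − 60)^(-0.1332) = 329.7·38.08^(-0.1332) = 329.7·0.61582 = 203.035.
Rounded: 203.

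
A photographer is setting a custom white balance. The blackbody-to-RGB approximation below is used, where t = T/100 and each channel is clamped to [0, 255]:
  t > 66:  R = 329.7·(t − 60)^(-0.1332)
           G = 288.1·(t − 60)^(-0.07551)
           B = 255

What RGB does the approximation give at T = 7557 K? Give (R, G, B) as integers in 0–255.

t = 7557/100 = 75.57; the t > 66 branch applies.
R = 329.7·(75.57 − 60)^(-0.1332) = 329.7·15.57^(-0.1332) = 329.7·0.69372 = 228.721.
G = 288.1·(75.57 − 60)^(-0.07551) = 288.1·15.57^(-0.07551) = 288.1·0.81277 = 234.160.
B = 255 by definition for t > 66.
Rounded: (229, 234, 255).

(229, 234, 255)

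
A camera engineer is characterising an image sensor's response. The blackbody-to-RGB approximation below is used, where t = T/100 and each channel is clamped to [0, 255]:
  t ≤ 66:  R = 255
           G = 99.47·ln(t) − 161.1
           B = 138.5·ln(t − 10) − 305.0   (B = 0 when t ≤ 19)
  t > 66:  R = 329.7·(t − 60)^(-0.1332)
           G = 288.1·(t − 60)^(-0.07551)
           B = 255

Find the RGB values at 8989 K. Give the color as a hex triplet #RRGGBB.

#D2DFFF

t = 8989/100 = 89.89; the t > 66 branch applies.
R = 329.7·(89.89 − 60)^(-0.1332) = 329.7·29.89^(-0.1332) = 329.7·0.63600 = 209.691.
G = 288.1·(89.89 − 60)^(-0.07551) = 288.1·29.89^(-0.07551) = 288.1·0.77372 = 222.908.
B = 255 by definition for t > 66.
Rounded: (210, 223, 255).
In hex: #D2DFFF.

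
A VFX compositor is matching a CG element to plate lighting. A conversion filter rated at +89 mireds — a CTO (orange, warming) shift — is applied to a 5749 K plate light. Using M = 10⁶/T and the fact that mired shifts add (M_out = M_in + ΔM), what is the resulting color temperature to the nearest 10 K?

3800 K

M_in = 10⁶/5749 = 173.94 mireds.
M_out = 173.94 + (+89) = 262.94 mireds.
T_out = 10⁶/262.94 = 3803.1 K → 3800 K.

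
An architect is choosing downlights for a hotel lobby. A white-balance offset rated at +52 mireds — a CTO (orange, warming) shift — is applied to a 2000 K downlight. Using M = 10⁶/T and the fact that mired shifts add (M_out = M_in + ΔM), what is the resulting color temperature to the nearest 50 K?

M_in = 10⁶/2000 = 500.00 mireds.
M_out = 500.00 + (+52) = 552.00 mireds.
T_out = 10⁶/552.00 = 1811.6 K → 1800 K.

1800 K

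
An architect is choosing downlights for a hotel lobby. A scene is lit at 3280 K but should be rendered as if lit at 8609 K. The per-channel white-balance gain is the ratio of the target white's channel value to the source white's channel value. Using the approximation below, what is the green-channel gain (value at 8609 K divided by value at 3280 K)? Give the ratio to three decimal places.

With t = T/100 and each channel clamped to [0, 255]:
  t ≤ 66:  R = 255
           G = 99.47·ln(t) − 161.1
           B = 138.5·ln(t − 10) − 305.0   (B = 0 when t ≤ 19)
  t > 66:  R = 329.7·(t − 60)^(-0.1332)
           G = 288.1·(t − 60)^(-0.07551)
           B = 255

1.210

At 3280 K (t = 32.8):
  G = 99.47·ln 32.8 − 161.1 = 99.47·3.4904 − 161.1 = 186.093.
At 8609 K (t = 86.09):
  G = 288.1·(86.09 − 60)^(-0.07551) = 288.1·26.09^(-0.07551) = 288.1·0.78170 = 225.209.
Gain = 225.209 / 186.093 = 1.2102 → 1.210.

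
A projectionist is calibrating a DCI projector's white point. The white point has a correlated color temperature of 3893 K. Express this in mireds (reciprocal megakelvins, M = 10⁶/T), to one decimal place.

M = 10⁶ / 3893 = 256.871 → 256.9 mireds.

256.9 mireds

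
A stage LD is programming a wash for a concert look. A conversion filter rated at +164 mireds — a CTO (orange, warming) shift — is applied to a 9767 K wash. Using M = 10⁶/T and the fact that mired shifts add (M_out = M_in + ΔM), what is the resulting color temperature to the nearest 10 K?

3750 K

M_in = 10⁶/9767 = 102.39 mireds.
M_out = 102.39 + (+164) = 266.39 mireds.
T_out = 10⁶/266.39 = 3754.0 K → 3750 K.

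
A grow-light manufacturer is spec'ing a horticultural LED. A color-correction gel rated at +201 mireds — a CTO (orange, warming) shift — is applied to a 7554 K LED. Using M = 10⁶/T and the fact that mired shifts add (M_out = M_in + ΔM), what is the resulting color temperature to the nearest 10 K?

3000 K

M_in = 10⁶/7554 = 132.38 mireds.
M_out = 132.38 + (+201) = 333.38 mireds.
T_out = 10⁶/333.38 = 2999.6 K → 3000 K.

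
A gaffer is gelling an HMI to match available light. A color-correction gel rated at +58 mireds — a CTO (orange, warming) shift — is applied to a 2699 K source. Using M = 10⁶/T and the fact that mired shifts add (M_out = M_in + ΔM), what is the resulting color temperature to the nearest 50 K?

M_in = 10⁶/2699 = 370.51 mireds.
M_out = 370.51 + (+58) = 428.51 mireds.
T_out = 10⁶/428.51 = 2333.7 K → 2350 K.

2350 K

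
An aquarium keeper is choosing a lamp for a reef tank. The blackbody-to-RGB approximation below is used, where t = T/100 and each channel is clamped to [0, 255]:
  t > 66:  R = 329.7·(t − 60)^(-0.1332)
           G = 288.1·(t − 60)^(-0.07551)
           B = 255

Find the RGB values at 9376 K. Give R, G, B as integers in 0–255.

t = 9376/100 = 93.76; the t > 66 branch applies.
R = 329.7·(93.76 − 60)^(-0.1332) = 329.7·33.76^(-0.1332) = 329.7·0.62577 = 206.317.
G = 288.1·(93.76 − 60)^(-0.07551) = 288.1·33.76^(-0.07551) = 288.1·0.76664 = 220.868.
B = 255 by definition for t > 66.
Rounded: (206, 221, 255).

R=206, G=221, B=255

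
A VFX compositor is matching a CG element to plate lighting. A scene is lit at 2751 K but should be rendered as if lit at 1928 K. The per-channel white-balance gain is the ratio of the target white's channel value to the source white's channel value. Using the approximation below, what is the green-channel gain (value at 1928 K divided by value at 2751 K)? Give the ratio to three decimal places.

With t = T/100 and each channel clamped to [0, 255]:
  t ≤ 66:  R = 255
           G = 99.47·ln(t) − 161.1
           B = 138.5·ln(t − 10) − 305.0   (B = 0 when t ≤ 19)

0.790

At 2751 K (t = 27.51):
  G = 99.47·ln 27.51 − 161.1 = 99.47·3.3145 − 161.1 = 168.598.
At 1928 K (t = 19.28):
  G = 99.47·ln 19.28 − 161.1 = 99.47·2.9591 − 161.1 = 133.239.
Gain = 133.239 / 168.598 = 0.7903 → 0.790.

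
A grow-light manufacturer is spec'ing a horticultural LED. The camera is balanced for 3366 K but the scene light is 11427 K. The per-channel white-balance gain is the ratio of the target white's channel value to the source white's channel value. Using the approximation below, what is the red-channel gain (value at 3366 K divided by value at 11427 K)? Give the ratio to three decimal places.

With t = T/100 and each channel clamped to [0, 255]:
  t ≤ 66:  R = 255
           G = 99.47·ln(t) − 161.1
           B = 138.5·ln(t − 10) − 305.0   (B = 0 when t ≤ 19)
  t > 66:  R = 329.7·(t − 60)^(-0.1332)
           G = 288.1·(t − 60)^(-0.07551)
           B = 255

At 11427 K (t = 114.27):
  R = 329.7·(114.27 − 60)^(-0.1332) = 329.7·54.27^(-0.1332) = 329.7·0.58743 = 193.676.
At 3366 K (t = 33.66):
  R = 255 by definition for t ≤ 66.
Gain = 255.000 / 193.676 = 1.3166 → 1.317.

1.317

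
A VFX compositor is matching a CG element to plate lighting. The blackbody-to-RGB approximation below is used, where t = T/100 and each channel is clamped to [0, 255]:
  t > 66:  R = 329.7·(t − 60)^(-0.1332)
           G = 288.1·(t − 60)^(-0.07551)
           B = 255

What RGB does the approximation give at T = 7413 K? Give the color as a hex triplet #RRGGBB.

t = 7413/100 = 74.13; the t > 66 branch applies.
R = 329.7·(74.13 − 60)^(-0.1332) = 329.7·14.13^(-0.1332) = 329.7·0.70275 = 231.697.
G = 288.1·(74.13 − 60)^(-0.07551) = 288.1·14.13^(-0.07551) = 288.1·0.81875 = 235.883.
B = 255 by definition for t > 66.
Rounded: (232, 236, 255).
In hex: #E8ECFF.

#E8ECFF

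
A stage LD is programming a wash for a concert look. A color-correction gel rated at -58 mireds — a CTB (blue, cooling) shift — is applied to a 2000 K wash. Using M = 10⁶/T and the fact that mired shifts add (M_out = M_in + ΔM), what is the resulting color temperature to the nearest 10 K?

M_in = 10⁶/2000 = 500.00 mireds.
M_out = 500.00 + (-58) = 442.00 mireds.
T_out = 10⁶/442.00 = 2262.4 K → 2260 K.

2260 K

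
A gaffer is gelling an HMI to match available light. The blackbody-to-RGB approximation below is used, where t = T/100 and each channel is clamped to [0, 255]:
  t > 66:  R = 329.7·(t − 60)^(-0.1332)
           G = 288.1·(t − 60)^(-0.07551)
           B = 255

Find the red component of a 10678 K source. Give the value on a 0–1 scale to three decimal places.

t = 10678/100 = 106.78; the t > 66 branch applies.
R = 329.7·(106.78 − 60)^(-0.1332) = 329.7·46.78^(-0.1332) = 329.7·0.59917 = 197.545.
On a 0–1 scale: 197.545/255 = 0.7747 → 0.775.

0.775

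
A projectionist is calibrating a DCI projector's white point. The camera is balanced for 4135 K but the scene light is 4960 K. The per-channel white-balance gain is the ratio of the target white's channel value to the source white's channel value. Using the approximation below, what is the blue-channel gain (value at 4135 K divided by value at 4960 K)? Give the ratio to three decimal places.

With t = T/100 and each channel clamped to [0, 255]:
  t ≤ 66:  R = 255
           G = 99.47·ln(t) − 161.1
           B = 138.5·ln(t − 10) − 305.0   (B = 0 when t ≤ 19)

At 4960 K (t = 49.6):
  B = 138.5·ln(49.6 − 10) − 305.0 = 138.5·ln 39.6 − 305.0 = 138.5·3.6788 − 305.0 = 204.518.
At 4135 K (t = 41.35):
  B = 138.5·ln(41.35 − 10) − 305.0 = 138.5·ln 31.35 − 305.0 = 138.5·3.4452 − 305.0 = 172.162.
Gain = 172.162 / 204.518 = 0.8418 → 0.842.

0.842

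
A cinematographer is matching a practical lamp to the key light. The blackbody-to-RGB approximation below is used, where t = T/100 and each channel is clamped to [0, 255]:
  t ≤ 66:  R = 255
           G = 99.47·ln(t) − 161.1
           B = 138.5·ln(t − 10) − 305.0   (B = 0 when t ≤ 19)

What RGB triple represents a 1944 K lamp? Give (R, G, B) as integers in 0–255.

(255, 134, 6)

t = 1944/100 = 19.44; the t ≤ 66 branch applies.
R = 255 by definition for t ≤ 66.
G = 99.47·ln 19.44 − 161.1 = 99.47·2.9673 − 161.1 = 134.061.
B = 138.5·ln(19.44 − 10) − 305.0 = 138.5·ln 9.44 − 305.0 = 138.5·2.2450 − 305.0 = 5.926.
Rounded: (255, 134, 6).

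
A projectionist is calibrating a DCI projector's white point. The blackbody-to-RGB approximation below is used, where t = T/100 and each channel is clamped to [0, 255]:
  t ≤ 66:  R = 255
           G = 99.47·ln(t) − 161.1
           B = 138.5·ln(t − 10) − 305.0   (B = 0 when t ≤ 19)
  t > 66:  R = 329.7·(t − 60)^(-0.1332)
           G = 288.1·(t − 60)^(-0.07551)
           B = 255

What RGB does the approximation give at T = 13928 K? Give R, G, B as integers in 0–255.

t = 13928/100 = 139.28; the t > 66 branch applies.
R = 329.7·(139.28 − 60)^(-0.1332) = 329.7·79.28^(-0.1332) = 329.7·0.55851 = 184.141.
G = 288.1·(139.28 − 60)^(-0.07551) = 288.1·79.28^(-0.07551) = 288.1·0.71878 = 207.080.
B = 255 by definition for t > 66.
Rounded: (184, 207, 255).

R=184, G=207, B=255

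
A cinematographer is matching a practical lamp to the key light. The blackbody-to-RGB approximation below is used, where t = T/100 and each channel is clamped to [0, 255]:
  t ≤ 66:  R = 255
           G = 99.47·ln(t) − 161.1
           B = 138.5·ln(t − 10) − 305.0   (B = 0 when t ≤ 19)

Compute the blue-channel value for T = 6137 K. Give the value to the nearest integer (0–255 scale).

t = 6137/100 = 61.37; the t ≤ 66 branch applies.
B = 138.5·ln(61.37 − 10) − 305.0 = 138.5·ln 51.37 − 305.0 = 138.5·3.9391 − 305.0 = 240.559.
Rounded: 241.

241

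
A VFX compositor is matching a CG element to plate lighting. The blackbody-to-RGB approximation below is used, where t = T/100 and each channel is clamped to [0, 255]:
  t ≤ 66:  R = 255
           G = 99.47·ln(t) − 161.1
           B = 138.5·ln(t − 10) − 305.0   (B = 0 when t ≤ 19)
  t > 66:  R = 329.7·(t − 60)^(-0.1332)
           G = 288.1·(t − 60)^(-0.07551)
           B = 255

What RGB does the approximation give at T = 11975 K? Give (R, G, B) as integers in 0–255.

t = 11975/100 = 119.75; the t > 66 branch applies.
R = 329.7·(119.75 − 60)^(-0.1332) = 329.7·59.75^(-0.1332) = 329.7·0.57995 = 191.210.
G = 288.1·(119.75 − 60)^(-0.07551) = 288.1·59.75^(-0.07551) = 288.1·0.73429 = 211.549.
B = 255 by definition for t > 66.
Rounded: (191, 212, 255).

(191, 212, 255)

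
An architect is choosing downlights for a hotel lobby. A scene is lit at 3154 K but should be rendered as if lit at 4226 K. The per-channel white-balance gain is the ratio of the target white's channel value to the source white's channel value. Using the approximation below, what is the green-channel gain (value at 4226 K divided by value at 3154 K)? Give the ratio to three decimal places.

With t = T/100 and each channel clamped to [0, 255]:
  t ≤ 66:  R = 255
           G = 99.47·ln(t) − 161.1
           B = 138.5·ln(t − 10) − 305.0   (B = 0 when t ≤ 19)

At 3154 K (t = 31.54):
  G = 99.47·ln 31.54 − 161.1 = 99.47·3.4513 − 161.1 = 182.196.
At 4226 K (t = 42.26):
  G = 99.47·ln 42.26 − 161.1 = 99.47·3.7438 − 161.1 = 211.300.
Gain = 211.300 / 182.196 = 1.1597 → 1.160.

1.160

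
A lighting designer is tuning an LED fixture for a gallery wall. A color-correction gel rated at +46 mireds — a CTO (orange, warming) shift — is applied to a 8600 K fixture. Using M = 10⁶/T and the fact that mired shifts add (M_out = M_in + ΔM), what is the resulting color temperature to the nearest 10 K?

6160 K

M_in = 10⁶/8600 = 116.28 mireds.
M_out = 116.28 + (+46) = 162.28 mireds.
T_out = 10⁶/162.28 = 6162.2 K → 6160 K.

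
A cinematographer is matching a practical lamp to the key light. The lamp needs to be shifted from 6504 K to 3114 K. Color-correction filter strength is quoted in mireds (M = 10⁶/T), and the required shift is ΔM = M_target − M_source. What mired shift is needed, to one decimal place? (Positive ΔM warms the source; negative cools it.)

M_source = 10⁶/6504 = 153.752; M_target = 10⁶/3114 = 321.130.
ΔM = 321.130 − 153.752 = 167.379 → +167.4 mireds, a warming shift.

+167.4 mireds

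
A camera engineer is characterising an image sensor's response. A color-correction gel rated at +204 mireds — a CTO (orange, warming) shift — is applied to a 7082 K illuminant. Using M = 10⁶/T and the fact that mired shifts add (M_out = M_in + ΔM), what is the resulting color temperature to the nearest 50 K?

M_in = 10⁶/7082 = 141.20 mireds.
M_out = 141.20 + (+204) = 345.20 mireds.
T_out = 10⁶/345.20 = 2896.8 K → 2900 K.

2900 K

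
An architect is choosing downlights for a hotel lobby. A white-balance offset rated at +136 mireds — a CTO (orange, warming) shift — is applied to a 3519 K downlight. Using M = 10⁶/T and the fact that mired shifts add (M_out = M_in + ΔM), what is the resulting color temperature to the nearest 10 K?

2380 K

M_in = 10⁶/3519 = 284.17 mireds.
M_out = 284.17 + (+136) = 420.17 mireds.
T_out = 10⁶/420.17 = 2380.0 K → 2380 K.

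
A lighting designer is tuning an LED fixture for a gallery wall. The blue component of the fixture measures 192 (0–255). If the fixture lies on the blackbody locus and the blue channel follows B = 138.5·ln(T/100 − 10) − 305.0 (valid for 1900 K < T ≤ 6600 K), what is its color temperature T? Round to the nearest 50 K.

4600 K

ln(t − 10) = (192 + 305.0) / 138.5 = 3.5884.
t − 10 = e^3.5884 = 36.178, so t = 46.178.
T = 100·t = 4618 K → 4600 K to the nearest 50 K.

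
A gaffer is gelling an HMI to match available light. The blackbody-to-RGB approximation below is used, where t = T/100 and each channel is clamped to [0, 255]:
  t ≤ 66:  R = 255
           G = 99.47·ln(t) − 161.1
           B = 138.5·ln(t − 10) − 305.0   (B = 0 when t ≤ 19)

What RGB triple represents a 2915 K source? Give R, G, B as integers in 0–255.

R=255, G=174, B=104

t = 2915/100 = 29.15; the t ≤ 66 branch applies.
R = 255 by definition for t ≤ 66.
G = 99.47·ln 29.15 − 161.1 = 99.47·3.3725 − 161.1 = 174.358.
B = 138.5·ln(29.15 − 10) − 305.0 = 138.5·ln 19.15 − 305.0 = 138.5·2.9523 − 305.0 = 103.894.
Rounded: (255, 174, 104).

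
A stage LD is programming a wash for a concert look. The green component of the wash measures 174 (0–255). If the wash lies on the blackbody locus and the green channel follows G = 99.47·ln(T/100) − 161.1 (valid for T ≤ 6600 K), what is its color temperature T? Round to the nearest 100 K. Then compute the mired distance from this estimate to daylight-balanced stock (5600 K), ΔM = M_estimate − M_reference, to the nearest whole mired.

+166 mireds

ln t = (174 + 161.1) / 99.47 = 3.3689.
t = e^3.3689 = 29.045.
T = 100·t = 2905 K → 2900 K to the nearest 100 K.
M_estimate = 10⁶/2900 = 344.83; M_reference = 10⁶/5600 = 178.57.
ΔM = 344.83 − 178.57 = 166.26 → +166 mireds.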